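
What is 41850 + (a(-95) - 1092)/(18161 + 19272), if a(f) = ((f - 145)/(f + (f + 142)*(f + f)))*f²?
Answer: 1566570198/37433 ≈ 41850.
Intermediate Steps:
a(f) = f²*(-145 + f)/(f + 2*f*(142 + f)) (a(f) = ((-145 + f)/(f + (142 + f)*(2*f)))*f² = ((-145 + f)/(f + 2*f*(142 + f)))*f² = f²*(-145 + f)/(f + 2*f*(142 + f)))
41850 + (a(-95) - 1092)/(18161 + 19272) = 41850 + (-95*(-145 - 95)/(285 + 2*(-95)) - 1092)/(18161 + 19272) = 41850 + (-95*(-240)/(285 - 190) - 1092)/37433 = 41850 + (-95*(-240)/95 - 1092)*(1/37433) = 41850 + (-95*1/95*(-240) - 1092)*(1/37433) = 41850 + (240 - 1092)*(1/37433) = 41850 - 852*1/37433 = 41850 - 852/37433 = 1566570198/37433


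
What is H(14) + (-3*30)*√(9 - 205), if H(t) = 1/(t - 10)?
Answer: ¼ - 1260*I ≈ 0.25 - 1260.0*I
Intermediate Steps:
H(t) = 1/(-10 + t)
H(14) + (-3*30)*√(9 - 205) = 1/(-10 + 14) + (-3*30)*√(9 - 205) = 1/4 - 1260*I = ¼ - 1260*I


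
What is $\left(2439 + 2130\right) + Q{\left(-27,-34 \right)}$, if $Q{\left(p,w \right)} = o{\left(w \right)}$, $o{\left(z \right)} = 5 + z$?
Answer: $4540$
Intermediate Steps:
$Q{\left(p,w \right)} = 5 + w$
$\left(2439 + 2130\right) + Q{\left(-27,-34 \right)} = \left(2439 + 2130\right) + \left(5 - 34\right) = 4569 - 29 = 4540$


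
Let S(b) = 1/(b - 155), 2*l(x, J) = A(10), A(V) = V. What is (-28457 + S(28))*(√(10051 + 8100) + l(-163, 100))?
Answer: -18070200/127 - 3614040*√18151/127 ≈ -3.9762e+6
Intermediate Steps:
l(x, J) = 5 (l(x, J) = (½)*10 = 5)
S(b) = 1/(-155 + b)
(-28457 + S(28))*(√(10051 + 8100) + l(-163, 100)) = (-28457 + 1/(-155 + 28))*(√(10051 + 8100) + 5) = (-28457 + 1/(-127))*(√18151 + 5) = (-28457 - 1/127)*(5 + √18151) = -3614040*(5 + √18151)/127 = -18070200/127 - 3614040*√18151/127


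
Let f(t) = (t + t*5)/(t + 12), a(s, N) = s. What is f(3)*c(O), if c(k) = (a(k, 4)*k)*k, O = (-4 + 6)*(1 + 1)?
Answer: 384/5 ≈ 76.800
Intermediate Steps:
O = 4 (O = 2*2 = 4)
f(t) = 6*t/(12 + t) (f(t) = (t + 5*t)/(12 + t) = (6*t)/(12 + t) = 6*t/(12 + t))
c(k) = k³ (c(k) = (k*k)*k = k²*k = k³)
f(3)*c(O) = (6*3/(12 + 3))*4³ = (6*3/15)*64 = (6*3*(1/15))*64 = (6/5)*64 = 384/5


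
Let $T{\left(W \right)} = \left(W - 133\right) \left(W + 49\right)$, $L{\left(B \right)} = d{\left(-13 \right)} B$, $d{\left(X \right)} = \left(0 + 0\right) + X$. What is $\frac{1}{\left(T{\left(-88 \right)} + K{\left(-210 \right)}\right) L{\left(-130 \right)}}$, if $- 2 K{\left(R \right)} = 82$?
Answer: $\frac{1}{14496820} \approx 6.8981 \cdot 10^{-8}$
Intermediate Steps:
$K{\left(R \right)} = -41$ ($K{\left(R \right)} = \left(- \frac{1}{2}\right) 82 = -41$)
$d{\left(X \right)} = X$ ($d{\left(X \right)} = 0 + X = X$)
$L{\left(B \right)} = - 13 B$
$T{\left(W \right)} = \left(-133 + W\right) \left(49 + W\right)$
$\frac{1}{\left(T{\left(-88 \right)} + K{\left(-210 \right)}\right) L{\left(-130 \right)}} = \frac{1}{\left(\left(-6517 + \left(-88\right)^{2} - -7392\right) - 41\right) \left(\left(-13\right) \left(-130\right)\right)} = \frac{1}{\left(\left(-6517 + 7744 + 7392\right) - 41\right) 1690} = \frac{1}{8619 - 41} \cdot \frac{1}{1690} = \frac{1}{8578} \cdot \frac{1}{1690} = \frac{1}{14496820}$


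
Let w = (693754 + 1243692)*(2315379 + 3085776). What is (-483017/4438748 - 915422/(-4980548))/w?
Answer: 27627303639/3855694506419806665686792 ≈ 7.1653e-15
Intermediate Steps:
w = 10464446150130 (w = 1937446*5401155 = 10464446150130)
(-483017/4438748 - 915422/(-4980548))/w = (-483017/4438748 - 915422/(-4980548))/10464446150130 = (-483017*1/4438748 - 915422*(-1/4980548))*(1/10464446150130) = (-483017/4438748 + 457711/2490274)*(1/10464446150130) = (414409554585/5526849368476)*(1/10464446150130) = 27627303639/3855694506419806665686792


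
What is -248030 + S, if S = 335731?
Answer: 87701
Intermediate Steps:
-248030 + S = -248030 + 335731 = 87701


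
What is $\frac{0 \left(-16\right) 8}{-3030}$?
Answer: $0$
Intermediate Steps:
$\frac{0 \left(-16\right) 8}{-3030} = 0 \cdot 8 \left(- \frac{1}{3030}\right) = 0 \left(- \frac{1}{3030}\right) = 0$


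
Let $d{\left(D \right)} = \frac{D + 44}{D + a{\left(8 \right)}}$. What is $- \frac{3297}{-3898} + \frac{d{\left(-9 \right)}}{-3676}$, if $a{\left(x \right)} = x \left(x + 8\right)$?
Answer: $\frac{103008317}{121796908} \approx 0.84574$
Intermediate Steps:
$a{\left(x \right)} = x \left(8 + x\right)$
$d{\left(D \right)} = \frac{44 + D}{128 + D}$ ($d{\left(D \right)} = \frac{D + 44}{D + 8 \left(8 + 8\right)} = \frac{44 + D}{D + 8 \cdot 16} = \frac{44 + D}{D + 128} = \frac{44 + D}{128 + D}$)
$- \frac{3297}{-3898} + \frac{d{\left(-9 \right)}}{-3676} = - \frac{3297}{-3898} + \frac{\frac{1}{128 - 9} \left(44 - 9\right)}{-3676} = \left(-3297\right) \left(- \frac{1}{3898}\right) + \frac{1}{119} \cdot 35 \left(- \frac{1}{3676}\right) = \frac{3297}{3898} + \frac{1}{119} \cdot 35 \left(- \frac{1}{3676}\right) = \frac{3297}{3898} + \frac{5}{17} \left(- \frac{1}{3676}\right) = \frac{3297}{3898} - \frac{5}{62492} = \frac{103008317}{121796908}$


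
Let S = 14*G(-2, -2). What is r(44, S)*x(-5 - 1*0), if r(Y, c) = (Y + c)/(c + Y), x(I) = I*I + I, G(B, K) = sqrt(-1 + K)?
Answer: 20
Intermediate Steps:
S = 14*I*sqrt(3) (S = 14*sqrt(-1 - 2) = 14*sqrt(-3) = 14*(I*sqrt(3)) = 14*I*sqrt(3) ≈ 24.249*I)
x(I) = I + I**2 (x(I) = I**2 + I = I + I**2)
r(Y, c) = 1 (r(Y, c) = (Y + c)/(Y + c) = 1)
r(44, S)*x(-5 - 1*0) = 1*((-5 - 1*0)*(1 + (-5 - 1*0))) = 1*((-5 + 0)*(1 + (-5 + 0))) = 1*(-5*(1 - 5)) = 1*(-5*(-4)) = 1*20 = 20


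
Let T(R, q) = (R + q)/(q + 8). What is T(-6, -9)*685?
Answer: 10275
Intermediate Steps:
T(R, q) = (R + q)/(8 + q)
T(-6, -9)*685 = ((-6 - 9)/(8 - 9))*685 = (-15/(-1))*685 = -1*(-15)*685 = 15*685 = 10275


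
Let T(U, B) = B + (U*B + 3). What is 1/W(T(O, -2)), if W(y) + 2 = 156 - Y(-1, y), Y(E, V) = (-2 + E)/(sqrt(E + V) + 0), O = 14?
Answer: 4312/664057 + 6*I*sqrt(7)/664057 ≈ 0.0064934 + 2.3905e-5*I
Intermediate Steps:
Y(E, V) = (-2 + E)/sqrt(E + V) (Y(E, V) = (-2 + E)/(sqrt(E + V)) = (-2 + E)/sqrt(E + V))
T(U, B) = 3 + B + B*U (T(U, B) = B + (B*U + 3) = B + (3 + B*U) = 3 + B + B*U)
W(y) = 154 + 3/sqrt(-1 + y) (W(y) = -2 + (156 - (-2 - 1)/sqrt(-1 + y)) = -2 + (156 - (-3)/sqrt(-1 + y)) = -2 + (156 + 3/sqrt(-1 + y)) = 154 + 3/sqrt(-1 + y))
1/W(T(O, -2)) = 1/(154 + 3/sqrt(-1 + (3 - 2 - 2*14))) = 1/(154 + 3/sqrt(-1 + (3 - 2 - 28))) = 1/(154 + 3/sqrt(-1 - 27)) = 1/(154 + 3/sqrt(-28)) = 1/(154 + 3*(-I*sqrt(7)/14)) = 1/(154 - 3*I*sqrt(7)/14)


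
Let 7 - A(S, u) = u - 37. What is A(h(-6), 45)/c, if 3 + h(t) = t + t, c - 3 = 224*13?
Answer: -1/2915 ≈ -0.00034305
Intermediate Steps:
c = 2915 (c = 3 + 224*13 = 3 + 2912 = 2915)
h(t) = -3 + 2*t (h(t) = -3 + (t + t) = -3 + 2*t)
A(S, u) = 44 - u (A(S, u) = 7 - (u - 37) = 7 - (-37 + u) = 7 + (37 - u) = 44 - u)
A(h(-6), 45)/c = (44 - 1*45)/2915 = (44 - 45)*(1/2915) = -1*1/2915 = -1/2915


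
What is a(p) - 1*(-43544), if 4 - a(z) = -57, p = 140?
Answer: 43605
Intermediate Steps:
a(z) = 61 (a(z) = 4 - 1*(-57) = 4 + 57 = 61)
a(p) - 1*(-43544) = 61 - 1*(-43544) = 61 + 43544 = 43605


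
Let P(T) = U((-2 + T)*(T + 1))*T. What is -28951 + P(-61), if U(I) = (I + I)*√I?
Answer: -28951 - 2766960*√105 ≈ -2.8382e+7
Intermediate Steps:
U(I) = 2*I^(3/2) (U(I) = (2*I)*√I = 2*I^(3/2))
P(T) = 2*T*((1 + T)*(-2 + T))^(3/2) (P(T) = (2*((-2 + T)*(T + 1))^(3/2))*T = (2*((-2 + T)*(1 + T))^(3/2))*T = (2*((1 + T)*(-2 + T))^(3/2))*T = 2*T*((1 + T)*(-2 + T))^(3/2))
-28951 + P(-61) = -28951 + 2*(-61)*(-2 + (-61)² - 1*(-61))^(3/2) = -28951 + 2*(-61)*(-2 + 3721 + 61)^(3/2) = -28951 + 2*(-61)*3780^(3/2) = -28951 + 2*(-61)*(22680*√105) = -28951 - 2766960*√105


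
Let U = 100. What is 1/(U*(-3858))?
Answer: -1/385800 ≈ -2.5920e-6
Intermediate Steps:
1/(U*(-3858)) = 1/(100*(-3858)) = 1/(-385800) = -1/385800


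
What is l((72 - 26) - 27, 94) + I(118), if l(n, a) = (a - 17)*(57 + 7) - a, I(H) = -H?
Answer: 4716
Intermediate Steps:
l(n, a) = -1088 + 63*a (l(n, a) = (-17 + a)*64 - a = (-1088 + 64*a) - a = -1088 + 63*a)
l((72 - 26) - 27, 94) + I(118) = (-1088 + 63*94) - 1*118 = (-1088 + 5922) - 118 = 4834 - 118 = 4716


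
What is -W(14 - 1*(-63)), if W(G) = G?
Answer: -77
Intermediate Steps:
-W(14 - 1*(-63)) = -(14 - 1*(-63)) = -(14 + 63) = -1*77 = -77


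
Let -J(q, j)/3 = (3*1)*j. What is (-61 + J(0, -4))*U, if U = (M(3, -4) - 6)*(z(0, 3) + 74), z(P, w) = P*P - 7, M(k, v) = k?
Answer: 5025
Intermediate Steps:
J(q, j) = -9*j (J(q, j) = -3*3*1*j = -9*j)
z(P, w) = -7 + P² (z(P, w) = P² - 7 = -7 + P²)
U = -201 (U = (3 - 6)*((-7 + 0²) + 74) = -3*((-7 + 0) + 74) = -3*(-7 + 74) = -3*67 = -201)
(-61 + J(0, -4))*U = (-61 - 9*(-4))*(-201) = (-61 + 36)*(-201) = -25*(-201) = 5025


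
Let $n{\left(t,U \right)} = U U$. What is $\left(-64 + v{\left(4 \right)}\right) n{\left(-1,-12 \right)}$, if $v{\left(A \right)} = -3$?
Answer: $-9648$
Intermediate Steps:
$n{\left(t,U \right)} = U^{2}$
$\left(-64 + v{\left(4 \right)}\right) n{\left(-1,-12 \right)} = \left(-64 - 3\right) \left(-12\right)^{2} = \left(-67\right) 144 = -9648$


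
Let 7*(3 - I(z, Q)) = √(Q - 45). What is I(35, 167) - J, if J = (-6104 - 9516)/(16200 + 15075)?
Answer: 21889/6255 - √122/7 ≈ 1.9215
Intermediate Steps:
I(z, Q) = 3 - √(-45 + Q)/7 (I(z, Q) = 3 - √(Q - 45)/7 = 3 - √(-45 + Q)/7)
J = -3124/6255 (J = -15620/31275 = -15620*1/31275 = -3124/6255 ≈ -0.49944)
I(35, 167) - J = (3 - √(-45 + 167)/7) - 1*(-3124/6255) = (3 - √122/7) + 3124/6255 = 21889/6255 - √122/7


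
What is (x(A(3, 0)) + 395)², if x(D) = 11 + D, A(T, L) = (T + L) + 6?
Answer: 172225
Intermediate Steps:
A(T, L) = 6 + L + T (A(T, L) = (L + T) + 6 = 6 + L + T)
(x(A(3, 0)) + 395)² = ((11 + (6 + 0 + 3)) + 395)² = ((11 + 9) + 395)² = (20 + 395)² = 415² = 172225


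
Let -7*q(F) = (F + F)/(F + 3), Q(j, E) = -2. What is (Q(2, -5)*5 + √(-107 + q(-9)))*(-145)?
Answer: 1450 - 580*I*√329/7 ≈ 1450.0 - 1502.9*I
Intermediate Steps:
q(F) = -2*F/(7*(3 + F)) (q(F) = -(F + F)/(7*(F + 3)) = -2*F/(7*(3 + F)))
(Q(2, -5)*5 + √(-107 + q(-9)))*(-145) = (-2*5 + √(-107 - 2*(-9)/(21 + 7*(-9))))*(-145) = (-10 + √(-107 - 2*(-9)/(21 - 63)))*(-145) = (-10 + √(-107 - 2*(-9)/(-42)))*(-145) = (-10 + √(-107 - 2*(-9)*(-1/42)))*(-145) = (-10 + √(-107 - 3/7))*(-145) = (-10 + √(-752/7))*(-145) = (-10 + 4*I*√329/7)*(-145) = 1450 - 580*I*√329/7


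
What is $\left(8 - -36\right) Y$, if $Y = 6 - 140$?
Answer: $-5896$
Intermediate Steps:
$Y = -134$ ($Y = 6 - 140 = -134$)
$\left(8 - -36\right) Y = \left(8 - -36\right) \left(-134\right) = \left(8 + 36\right) \left(-134\right) = 44 \left(-134\right) = -5896$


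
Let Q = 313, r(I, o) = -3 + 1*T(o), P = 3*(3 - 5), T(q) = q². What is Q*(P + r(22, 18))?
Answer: 98595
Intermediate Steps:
P = -6 (P = 3*(-2) = -6)
r(I, o) = -3 + o² (r(I, o) = -3 + 1*o² = -3 + o²)
Q*(P + r(22, 18)) = 313*(-6 + (-3 + 18²)) = 313*(-6 + (-3 + 324)) = 313*(-6 + 321) = 313*315 = 98595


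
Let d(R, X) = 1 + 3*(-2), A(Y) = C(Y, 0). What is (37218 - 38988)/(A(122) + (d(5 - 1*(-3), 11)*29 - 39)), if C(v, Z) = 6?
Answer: 885/89 ≈ 9.9438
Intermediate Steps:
A(Y) = 6
d(R, X) = -5 (d(R, X) = 1 - 6 = -5)
(37218 - 38988)/(A(122) + (d(5 - 1*(-3), 11)*29 - 39)) = (37218 - 38988)/(6 + (-5*29 - 39)) = -1770/(6 + (-145 - 39)) = -1770/(6 - 184) = -1770/(-178) = -1770*(-1/178) = 885/89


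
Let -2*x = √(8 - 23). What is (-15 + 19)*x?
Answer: -2*I*√15 ≈ -7.746*I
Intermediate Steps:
x = -I*√15/2 (x = -√(8 - 23)/2 = -I*√15/2 ≈ -1.9365*I)
(-15 + 19)*x = (-15 + 19)*(-I*√15/2) = 4*(-I*√15/2) = -2*I*√15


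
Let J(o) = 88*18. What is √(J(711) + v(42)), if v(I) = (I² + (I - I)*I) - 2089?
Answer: √1259 ≈ 35.482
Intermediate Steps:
v(I) = -2089 + I² (v(I) = (I² + 0*I) - 2089 = (I² + 0) - 2089 = I² - 2089 = -2089 + I²)
J(o) = 1584
√(J(711) + v(42)) = √(1584 + (-2089 + 42²)) = √(1584 + (-2089 + 1764)) = √(1584 - 325) = √1259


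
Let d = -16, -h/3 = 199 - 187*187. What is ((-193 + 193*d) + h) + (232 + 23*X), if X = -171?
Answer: 97328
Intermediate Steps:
h = 104310 (h = -3*(199 - 187*187) = -3*(199 - 34969) = -3*(-34770) = 104310)
((-193 + 193*d) + h) + (232 + 23*X) = ((-193 + 193*(-16)) + 104310) + (232 + 23*(-171)) = ((-193 - 3088) + 104310) + (232 - 3933) = (-3281 + 104310) - 3701 = 101029 - 3701 = 97328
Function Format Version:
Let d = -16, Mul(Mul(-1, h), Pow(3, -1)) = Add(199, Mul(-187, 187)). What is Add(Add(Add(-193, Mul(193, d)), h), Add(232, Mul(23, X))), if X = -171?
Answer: 97328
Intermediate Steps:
h = 104310 (h = Mul(-3, Add(199, Mul(-187, 187))) = Mul(-3, Add(199, -34969)) = Mul(-3, -34770) = 104310)
Add(Add(Add(-193, Mul(193, d)), h), Add(232, Mul(23, X))) = Add(Add(Add(-193, Mul(193, -16)), 104310), Add(232, Mul(23, -171))) = Add(Add(Add(-193, -3088), 104310), Add(232, -3933)) = Add(Add(-3281, 104310), -3701) = Add(101029, -3701) = 97328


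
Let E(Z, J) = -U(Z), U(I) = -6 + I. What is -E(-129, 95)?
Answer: -135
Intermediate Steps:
E(Z, J) = 6 - Z (E(Z, J) = -(-6 + Z) = 6 - Z)
-E(-129, 95) = -(6 - 1*(-129)) = -(6 + 129) = -1*135 = -135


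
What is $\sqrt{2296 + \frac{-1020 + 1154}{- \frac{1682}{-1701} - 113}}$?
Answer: $\frac{\sqrt{83306105769502}}{190531} \approx 47.904$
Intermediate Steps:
$\sqrt{2296 + \frac{-1020 + 1154}{- \frac{1682}{-1701} - 113}} = \sqrt{2296 + \frac{134}{\left(-1682\right) \left(- \frac{1}{1701}\right) - 113}} = \sqrt{2296 + \frac{134}{\frac{1682}{1701} - 113}} = \sqrt{2296 + \frac{134}{- \frac{190531}{1701}}} = \sqrt{2296 + 134 \left(- \frac{1701}{190531}\right)} = \sqrt{2296 - \frac{227934}{190531}} = \sqrt{\frac{437231242}{190531}} = \frac{\sqrt{83306105769502}}{190531}$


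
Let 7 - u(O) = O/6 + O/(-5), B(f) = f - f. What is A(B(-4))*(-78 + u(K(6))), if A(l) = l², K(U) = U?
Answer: 0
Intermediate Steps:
B(f) = 0
u(O) = 7 + O/30 (u(O) = 7 - (O/6 + O/(-5)) = 7 - (O*(⅙) + O*(-⅕)) = 7 - (O/6 - O/5) = 7 - (-1)*O/30 = 7 + O/30)
A(B(-4))*(-78 + u(K(6))) = 0²*(-78 + (7 + (1/30)*6)) = 0*(-78 + (7 + ⅕)) = 0*(-78 + 36/5) = 0*(-354/5) = 0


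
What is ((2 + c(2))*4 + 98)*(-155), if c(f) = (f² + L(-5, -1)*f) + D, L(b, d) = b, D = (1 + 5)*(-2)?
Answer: -5270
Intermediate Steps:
D = -12 (D = 6*(-2) = -12)
c(f) = -12 + f² - 5*f (c(f) = (f² - 5*f) - 12 = -12 + f² - 5*f)
((2 + c(2))*4 + 98)*(-155) = ((2 + (-12 + 2² - 5*2))*4 + 98)*(-155) = ((2 + (-12 + 4 - 10))*4 + 98)*(-155) = ((2 - 18)*4 + 98)*(-155) = (-16*4 + 98)*(-155) = (-64 + 98)*(-155) = 34*(-155) = -5270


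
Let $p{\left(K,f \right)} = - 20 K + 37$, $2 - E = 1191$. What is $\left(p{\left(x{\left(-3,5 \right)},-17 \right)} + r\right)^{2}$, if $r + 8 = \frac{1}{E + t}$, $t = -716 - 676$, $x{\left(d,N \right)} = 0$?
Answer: $\frac{5602223104}{6661561} \approx 840.98$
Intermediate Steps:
$E = -1189$ ($E = 2 - 1191 = -1189$)
$t = -1392$
$p{\left(K,f \right)} = 37 - 20 K$
$r = - \frac{20649}{2581}$ ($r = -8 + \frac{1}{-1189 - 1392} = -8 + \frac{1}{-2581} = -8 - \frac{1}{2581} = - \frac{20649}{2581} \approx -8.0004$)
$\left(p{\left(x{\left(-3,5 \right)},-17 \right)} + r\right)^{2} = \left(\left(37 - 0\right) - \frac{20649}{2581}\right)^{2} = \left(\left(37 + 0\right) - \frac{20649}{2581}\right)^{2} = \left(37 - \frac{20649}{2581}\right)^{2} = \left(\frac{74848}{2581}\right)^{2} = \frac{5602223104}{6661561}$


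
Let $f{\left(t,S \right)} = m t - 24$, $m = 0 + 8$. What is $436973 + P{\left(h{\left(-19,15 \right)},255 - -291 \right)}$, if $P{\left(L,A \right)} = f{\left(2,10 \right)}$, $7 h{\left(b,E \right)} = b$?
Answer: $436965$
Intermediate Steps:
$m = 8$
$h{\left(b,E \right)} = \frac{b}{7}$
$f{\left(t,S \right)} = -24 + 8 t$ ($f{\left(t,S \right)} = 8 t - 24 = -24 + 8 t$)
$P{\left(L,A \right)} = -8$ ($P{\left(L,A \right)} = -24 + 8 \cdot 2 = -24 + 16 = -8$)
$436973 + P{\left(h{\left(-19,15 \right)},255 - -291 \right)} = 436973 - 8 = 436965$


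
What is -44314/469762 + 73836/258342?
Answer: 276633091/1444753031 ≈ 0.19147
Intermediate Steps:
-44314/469762 + 73836/258342 = -44314*1/469762 + 73836*(1/258342) = -22157/234881 + 1758/6151 = 276633091/1444753031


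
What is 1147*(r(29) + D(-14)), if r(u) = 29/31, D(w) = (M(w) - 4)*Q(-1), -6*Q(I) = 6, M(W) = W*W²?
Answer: 3153029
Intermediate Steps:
M(W) = W³
Q(I) = -1 (Q(I) = -⅙*6 = -1)
D(w) = 4 - w³ (D(w) = (w³ - 4)*(-1) = (-4 + w³)*(-1) = 4 - w³)
r(u) = 29/31 (r(u) = 29*(1/31) = 29/31)
1147*(r(29) + D(-14)) = 1147*(29/31 + (4 - 1*(-14)³)) = 1147*(29/31 + (4 - 1*(-2744))) = 1147*(29/31 + (4 + 2744)) = 1147*(29/31 + 2748) = 1147*(85217/31) = 3153029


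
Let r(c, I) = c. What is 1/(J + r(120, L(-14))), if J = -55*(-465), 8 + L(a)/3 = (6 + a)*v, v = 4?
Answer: 1/25695 ≈ 3.8918e-5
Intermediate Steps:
L(a) = 48 + 12*a (L(a) = -24 + 3*((6 + a)*4) = -24 + 3*(24 + 4*a) = -24 + (72 + 12*a) = 48 + 12*a)
J = 25575
1/(J + r(120, L(-14))) = 1/(25575 + 120) = 1/25695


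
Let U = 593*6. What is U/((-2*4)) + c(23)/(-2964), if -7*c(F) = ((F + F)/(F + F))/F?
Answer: -106118239/238602 ≈ -444.75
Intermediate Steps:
U = 3558
c(F) = -1/(7*F) (c(F) = -(F + F)/(F + F)/(7*F) = -(2*F)/((2*F))/(7*F) = -(2*F)*(1/(2*F))/(7*F) = -1/(7*F))
U/((-2*4)) + c(23)/(-2964) = 3558/((-2*4)) - ⅐/23/(-2964) = 3558/(-8) - ⅐*1/23*(-1/2964) = 3558*(-⅛) - 1/161*(-1/2964) = -1779/4 + 1/477204 = -106118239/238602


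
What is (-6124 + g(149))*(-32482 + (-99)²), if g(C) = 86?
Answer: 136947878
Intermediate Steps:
(-6124 + g(149))*(-32482 + (-99)²) = (-6124 + 86)*(-32482 + (-99)²) = -6038*(-32482 + 9801) = -6038*(-22681) = 136947878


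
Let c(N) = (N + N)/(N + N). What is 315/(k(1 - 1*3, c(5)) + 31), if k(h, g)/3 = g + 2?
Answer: 63/8 ≈ 7.8750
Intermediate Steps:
c(N) = 1 (c(N) = (2*N)/((2*N)) = (2*N)*(1/(2*N)) = 1)
k(h, g) = 6 + 3*g (k(h, g) = 3*(g + 2) = 3*(2 + g) = 6 + 3*g)
315/(k(1 - 1*3, c(5)) + 31) = 315/((6 + 3*1) + 31) = 315/((6 + 3) + 31) = 315/(9 + 31) = 315/40 = 315*(1/40) = 63/8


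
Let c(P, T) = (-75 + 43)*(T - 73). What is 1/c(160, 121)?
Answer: -1/1536 ≈ -0.00065104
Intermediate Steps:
c(P, T) = 2336 - 32*T (c(P, T) = -32*(-73 + T) = 2336 - 32*T)
1/c(160, 121) = 1/(2336 - 32*121) = 1/(2336 - 3872) = 1/(-1536) = -1/1536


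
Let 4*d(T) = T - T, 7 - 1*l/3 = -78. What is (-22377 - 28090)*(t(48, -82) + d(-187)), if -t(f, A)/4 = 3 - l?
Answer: -50870736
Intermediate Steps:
l = 255 (l = 21 - 3*(-78) = 21 + 234 = 255)
t(f, A) = 1008 (t(f, A) = -4*(3 - 1*255) = -4*(3 - 255) = -4*(-252) = 1008)
d(T) = 0 (d(T) = (T - T)/4 = (1/4)*0 = 0)
(-22377 - 28090)*(t(48, -82) + d(-187)) = (-22377 - 28090)*(1008 + 0) = -50467*1008 = -50870736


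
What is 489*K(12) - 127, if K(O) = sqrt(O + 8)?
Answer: -127 + 978*sqrt(5) ≈ 2059.9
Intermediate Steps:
K(O) = sqrt(8 + O)
489*K(12) - 127 = 489*sqrt(8 + 12) - 127 = 489*sqrt(20) - 127 = 489*(2*sqrt(5)) - 127 = 978*sqrt(5) - 127 = -127 + 978*sqrt(5)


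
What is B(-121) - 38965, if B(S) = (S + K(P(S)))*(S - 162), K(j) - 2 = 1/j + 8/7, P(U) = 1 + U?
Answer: -4711619/840 ≈ -5609.1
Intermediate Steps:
K(j) = 22/7 + 1/j (K(j) = 2 + (1/j + 8/7) = 2 + (8/7 + 1/j) = 22/7 + 1/j)
B(S) = (-162 + S)*(22/7 + S + 1/(1 + S)) (B(S) = (S + (22/7 + 1/(1 + S)))*(S - 162) = (22/7 + S + 1/(1 + S))*(-162 + S) = (-162 + S)*(22/7 + S + 1/(1 + S)))
B(-121) - 38965 = (-4698 - 4669*(-121) - 1105*(-121)² + 7*(-121)³)/(7*(1 - 121)) - 38965 = (⅐)*(-4698 + 564949 - 1105*14641 + 7*(-1771561))/(-120) - 38965 = (⅐)*(-1/120)*(-4698 + 564949 - 16178305 - 12400927) - 38965 = (⅐)*(-1/120)*(-28018981) - 38965 = 28018981/840 - 38965 = -4711619/840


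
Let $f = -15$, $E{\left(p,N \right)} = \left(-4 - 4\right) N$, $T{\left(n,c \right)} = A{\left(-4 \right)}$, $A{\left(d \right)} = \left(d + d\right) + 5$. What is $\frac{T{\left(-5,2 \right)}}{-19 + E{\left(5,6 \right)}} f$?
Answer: $- \frac{45}{67} \approx -0.67164$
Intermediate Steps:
$A{\left(d \right)} = 5 + 2 d$ ($A{\left(d \right)} = 2 d + 5 = 5 + 2 d$)
$T{\left(n,c \right)} = -3$ ($T{\left(n,c \right)} = 5 + 2 \left(-4\right) = 5 - 8 = -3$)
$E{\left(p,N \right)} = - 8 N$
$\frac{T{\left(-5,2 \right)}}{-19 + E{\left(5,6 \right)}} f = - \frac{3}{-19 - 48} \left(-15\right) = - \frac{3}{-67} \left(-15\right) = \left(-3\right) \left(- \frac{1}{67}\right) \left(-15\right) = \frac{3}{67} \left(-15\right) = - \frac{45}{67}$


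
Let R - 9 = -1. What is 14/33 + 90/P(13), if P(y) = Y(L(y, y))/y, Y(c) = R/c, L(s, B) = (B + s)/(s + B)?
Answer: 19361/132 ≈ 146.67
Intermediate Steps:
R = 8 (R = 9 - 1 = 8)
L(s, B) = 1 (L(s, B) = (B + s)/(B + s) = 1)
Y(c) = 8/c
P(y) = 8/y (P(y) = (8/1)/y = (8*1)/y = 8/y)
14/33 + 90/P(13) = 14/33 + 90/((8/13)) = 14*(1/33) + 90/((8*(1/13))) = 14/33 + 90/(8/13) = 14/33 + 90*(13/8) = 14/33 + 585/4 = 19361/132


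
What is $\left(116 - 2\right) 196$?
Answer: $22344$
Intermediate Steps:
$\left(116 - 2\right) 196 = 114 \cdot 196 = 22344$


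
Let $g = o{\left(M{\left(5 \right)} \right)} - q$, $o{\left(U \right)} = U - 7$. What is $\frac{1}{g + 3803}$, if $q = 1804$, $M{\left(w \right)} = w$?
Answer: $\frac{1}{1997} \approx 0.00050075$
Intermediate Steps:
$o{\left(U \right)} = -7 + U$ ($o{\left(U \right)} = U - 7 = -7 + U$)
$g = -1806$ ($g = \left(-7 + 5\right) - 1804 = -2 - 1804 = -1806$)
$\frac{1}{g + 3803} = \frac{1}{-1806 + 3803} = \frac{1}{1997}$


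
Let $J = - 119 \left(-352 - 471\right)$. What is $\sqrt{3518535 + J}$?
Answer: $2 \sqrt{904118} \approx 1901.7$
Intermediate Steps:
$J = 97937$ ($J = \left(-119\right) \left(-823\right) = 97937$)
$\sqrt{3518535 + J} = \sqrt{3518535 + 97937} = \sqrt{3616472} = 2 \sqrt{904118}$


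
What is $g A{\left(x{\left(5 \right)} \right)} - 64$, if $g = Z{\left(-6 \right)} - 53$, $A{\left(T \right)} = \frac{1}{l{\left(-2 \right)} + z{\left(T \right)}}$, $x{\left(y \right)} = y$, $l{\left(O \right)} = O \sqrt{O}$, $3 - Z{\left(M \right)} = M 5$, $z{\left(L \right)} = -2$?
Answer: $\frac{2 \left(- 32 \sqrt{2} + 27 i\right)}{\sqrt{2} - i} \approx -60.667 - 4.714 i$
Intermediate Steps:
$Z{\left(M \right)} = 3 - 5 M$ ($Z{\left(M \right)} = 3 - M 5 = 3 - 5 M$)
$l{\left(O \right)} = O^{\frac{3}{2}}$
$A{\left(T \right)} = \frac{1}{-2 - 2 i \sqrt{2}}$ ($A{\left(T \right)} = \frac{1}{\left(-2\right)^{\frac{3}{2}} - 2} = \frac{1}{- 2 i \sqrt{2} - 2} = \frac{1}{-2 - 2 i \sqrt{2}}$)
$g = -20$ ($g = \left(3 - -30\right) - 53 = \left(3 + 30\right) - 53 = 33 - 53 = -20$)
$g A{\left(x{\left(5 \right)} \right)} - 64 = - 20 \frac{i}{2 \left(\sqrt{2} - i\right)} - 64 = - \frac{10 i}{\sqrt{2} - i} - 64 = -64 - \frac{10 i}{\sqrt{2} - i}$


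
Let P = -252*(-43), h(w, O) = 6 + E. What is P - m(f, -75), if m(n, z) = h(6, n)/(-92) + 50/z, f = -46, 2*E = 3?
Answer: 5981885/552 ≈ 10837.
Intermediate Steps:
E = 3/2 (E = (½)*3 = 3/2 ≈ 1.5000)
h(w, O) = 15/2 (h(w, O) = 6 + 3/2 = 15/2)
m(n, z) = -15/184 + 50/z (m(n, z) = (15/2)/(-92) + 50/z = (15/2)*(-1/92) + 50/z = -15/184 + 50/z)
P = 10836
P - m(f, -75) = 10836 - (-15/184 + 50/(-75)) = 10836 - (-15/184 + 50*(-1/75)) = 10836 - (-15/184 - ⅔) = 10836 - 1*(-413/552) = 10836 + 413/552 = 5981885/552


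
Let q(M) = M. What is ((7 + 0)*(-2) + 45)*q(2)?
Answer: 62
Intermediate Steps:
((7 + 0)*(-2) + 45)*q(2) = ((7 + 0)*(-2) + 45)*2 = (7*(-2) + 45)*2 = (-14 + 45)*2 = 31*2 = 62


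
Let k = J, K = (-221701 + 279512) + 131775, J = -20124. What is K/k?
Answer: -94793/10062 ≈ -9.4209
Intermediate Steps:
K = 189586 (K = 57811 + 131775 = 189586)
k = -20124
K/k = 189586/(-20124) = 189586*(-1/20124) = -94793/10062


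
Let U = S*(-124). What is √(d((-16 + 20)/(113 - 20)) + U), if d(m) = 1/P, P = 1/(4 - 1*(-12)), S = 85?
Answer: 2*I*√2631 ≈ 102.59*I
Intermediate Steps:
P = 1/16 (P = 1/(4 + 12) = 1/16 ≈ 0.062500)
U = -10540 (U = 85*(-124) = -10540)
d(m) = 16 (d(m) = 1/(1/16) = 16)
√(d((-16 + 20)/(113 - 20)) + U) = √(16 - 10540) = √(-10524) = 2*I*√2631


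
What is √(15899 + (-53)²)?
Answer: 2*√4677 ≈ 136.78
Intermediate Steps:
√(15899 + (-53)²) = √(15899 + 2809) = √18708 = 2*√4677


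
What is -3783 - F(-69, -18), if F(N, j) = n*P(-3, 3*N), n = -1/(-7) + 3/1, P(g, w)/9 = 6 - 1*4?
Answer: -26877/7 ≈ -3839.6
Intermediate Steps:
P(g, w) = 18 (P(g, w) = 9*(6 - 1*4) = 9*(6 - 4) = 9*2 = 18)
n = 22/7 (n = -1*(-⅐) + 3*1 = ⅐ + 3 = 22/7 ≈ 3.1429)
F(N, j) = 396/7 (F(N, j) = (22/7)*18 = 396/7)
-3783 - F(-69, -18) = -3783 - 1*396/7 = -3783 - 396/7 = -26877/7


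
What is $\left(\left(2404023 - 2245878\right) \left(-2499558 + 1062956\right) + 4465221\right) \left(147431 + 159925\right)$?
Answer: $-69827274684255564$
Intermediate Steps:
$\left(\left(2404023 - 2245878\right) \left(-2499558 + 1062956\right) + 4465221\right) \left(147431 + 159925\right) = \left(158145 \left(-1436602\right) + 4465221\right) 307356 = \left(-227191423290 + 4465221\right) 307356 = \left(-227186958069\right) 307356 = -69827274684255564$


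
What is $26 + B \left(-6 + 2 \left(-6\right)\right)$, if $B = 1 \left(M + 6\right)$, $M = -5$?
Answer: $8$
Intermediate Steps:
$B = 1$ ($B = 1 \left(-5 + 6\right) = 1 \cdot 1 = 1$)
$26 + B \left(-6 + 2 \left(-6\right)\right) = 26 + 1 \left(-6 + 2 \left(-6\right)\right) = 26 + 1 \left(-6 - 12\right) = 26 + 1 \left(-18\right) = 26 - 18 = 8$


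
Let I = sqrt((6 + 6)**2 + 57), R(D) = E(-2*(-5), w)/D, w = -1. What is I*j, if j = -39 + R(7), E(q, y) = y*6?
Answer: -279*sqrt(201)/7 ≈ -565.07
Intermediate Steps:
E(q, y) = 6*y
R(D) = -6/D (R(D) = (6*(-1))/D = -6/D)
j = -279/7 (j = -39 - 6/7 = -279/7 ≈ -39.857)
I = sqrt(201) (I = sqrt(12**2 + 57) = sqrt(144 + 57) = sqrt(201) ≈ 14.177)
I*j = sqrt(201)*(-279/7) = -279*sqrt(201)/7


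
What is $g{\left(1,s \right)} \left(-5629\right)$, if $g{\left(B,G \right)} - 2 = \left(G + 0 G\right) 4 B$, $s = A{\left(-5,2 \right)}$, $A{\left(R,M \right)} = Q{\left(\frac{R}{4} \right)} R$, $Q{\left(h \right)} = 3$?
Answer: $326482$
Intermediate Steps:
$A{\left(R,M \right)} = 3 R$
$s = -15$ ($s = 3 \left(-5\right) = -15$)
$g{\left(B,G \right)} = 2 + 4 B G$ ($g{\left(B,G \right)} = 2 + \left(G + 0 G\right) 4 B = 2 + \left(G + 0\right) 4 B = 2 + G 4 B = 2 + 4 G B = 2 + 4 B G$)
$g{\left(1,s \right)} \left(-5629\right) = \left(2 + 4 \cdot 1 \left(-15\right)\right) \left(-5629\right) = \left(2 - 60\right) \left(-5629\right) = \left(-58\right) \left(-5629\right) = 326482$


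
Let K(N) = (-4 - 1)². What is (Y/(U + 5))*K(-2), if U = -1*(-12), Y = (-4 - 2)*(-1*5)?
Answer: 750/17 ≈ 44.118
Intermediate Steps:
Y = 30 (Y = -6*(-5) = 30)
U = 12
K(N) = 25 (K(N) = (-5)² = 25)
(Y/(U + 5))*K(-2) = (30/(12 + 5))*25 = (30/17)*25 = 750/17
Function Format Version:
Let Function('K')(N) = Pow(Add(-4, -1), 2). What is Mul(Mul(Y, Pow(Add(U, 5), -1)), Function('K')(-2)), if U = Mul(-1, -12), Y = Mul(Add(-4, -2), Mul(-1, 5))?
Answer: Rational(750, 17) ≈ 44.118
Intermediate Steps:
Y = 30 (Y = Mul(-6, -5) = 30)
U = 12
Function('K')(N) = 25 (Function('K')(N) = Pow(-5, 2) = 25)
Mul(Mul(Y, Pow(Add(U, 5), -1)), Function('K')(-2)) = Mul(Mul(30, Pow(Add(12, 5), -1)), 25) = Mul(Mul(30, Pow(17, -1)), 25) = Mul(Mul(30, Rational(1, 17)), 25) = Mul(Rational(30, 17), 25) = Rational(750, 17)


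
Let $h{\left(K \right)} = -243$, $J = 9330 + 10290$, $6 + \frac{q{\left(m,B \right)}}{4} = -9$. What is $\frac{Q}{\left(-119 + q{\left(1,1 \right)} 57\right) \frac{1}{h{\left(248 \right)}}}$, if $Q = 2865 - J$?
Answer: $- \frac{4071465}{3539} \approx -1150.5$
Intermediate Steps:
$q{\left(m,B \right)} = -60$ ($q{\left(m,B \right)} = -24 + 4 \left(-9\right) = -24 - 36 = -60$)
$J = 19620$
$Q = -16755$ ($Q = 2865 - 19620 = -16755$)
$\frac{Q}{\left(-119 + q{\left(1,1 \right)} 57\right) \frac{1}{h{\left(248 \right)}}} = - \frac{16755}{\left(-119 - 3420\right) \frac{1}{-243}} = - \frac{16755}{\left(-119 - 3420\right) \left(- \frac{1}{243}\right)} = - \frac{16755}{\left(-3539\right) \left(- \frac{1}{243}\right)} = - \frac{16755}{\frac{3539}{243}} = \left(-16755\right) \frac{243}{3539} = - \frac{4071465}{3539}$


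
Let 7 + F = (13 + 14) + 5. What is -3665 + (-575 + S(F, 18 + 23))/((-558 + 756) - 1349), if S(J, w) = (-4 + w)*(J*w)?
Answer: -4255765/1151 ≈ -3697.4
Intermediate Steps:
F = 25 (F = -7 + ((13 + 14) + 5) = -7 + (27 + 5) = -7 + 32 = 25)
S(J, w) = J*w*(-4 + w)
-3665 + (-575 + S(F, 18 + 23))/((-558 + 756) - 1349) = -3665 + (-575 + 25*(18 + 23)*(-4 + (18 + 23)))/((-558 + 756) - 1349) = -3665 + (-575 + 25*41*(-4 + 41))/(198 - 1349) = -3665 + (-575 + 25*41*37)/(-1151) = -3665 + (-575 + 37925)*(-1/1151) = -3665 + 37350*(-1/1151) = -3665 - 37350/1151 = -4255765/1151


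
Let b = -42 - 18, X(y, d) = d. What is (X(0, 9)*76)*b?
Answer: -41040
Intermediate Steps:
b = -60
(X(0, 9)*76)*b = (9*76)*(-60) = 684*(-60) = -41040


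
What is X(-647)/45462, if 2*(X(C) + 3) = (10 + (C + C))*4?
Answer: -857/15154 ≈ -0.056553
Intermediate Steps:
X(C) = 17 + 4*C (X(C) = -3 + ((10 + (C + C))*4)/2 = -3 + ((10 + 2*C)*4)/2 = -3 + (40 + 8*C)/2 = -3 + (20 + 4*C) = 17 + 4*C)
X(-647)/45462 = (17 + 4*(-647))/45462 = (17 - 2588)*(1/45462) = -2571*1/45462 = -857/15154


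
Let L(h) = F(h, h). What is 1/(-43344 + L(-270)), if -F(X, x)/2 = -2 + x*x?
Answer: -1/189140 ≈ -5.2871e-6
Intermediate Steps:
F(X, x) = 4 - 2*x**2 (F(X, x) = -2*(-2 + x*x) = -2*(-2 + x**2) = 4 - 2*x**2)
L(h) = 4 - 2*h**2
1/(-43344 + L(-270)) = 1/(-43344 + (4 - 2*(-270)**2)) = 1/(-43344 + (4 - 2*72900)) = 1/(-43344 + (4 - 145800)) = 1/(-43344 - 145796) = 1/(-189140) = -1/189140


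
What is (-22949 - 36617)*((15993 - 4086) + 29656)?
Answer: -2475741658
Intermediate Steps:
(-22949 - 36617)*((15993 - 4086) + 29656) = -59566*(11907 + 29656) = -59566*41563 = -2475741658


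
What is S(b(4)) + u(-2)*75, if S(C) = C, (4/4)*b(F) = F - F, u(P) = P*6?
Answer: -900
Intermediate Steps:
u(P) = 6*P
b(F) = 0 (b(F) = F - F = 0)
S(b(4)) + u(-2)*75 = 0 + (6*(-2))*75 = 0 - 12*75 = 0 - 900 = -900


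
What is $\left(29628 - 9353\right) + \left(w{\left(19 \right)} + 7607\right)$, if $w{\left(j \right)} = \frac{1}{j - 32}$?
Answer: $\frac{362465}{13} \approx 27882.0$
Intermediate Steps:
$w{\left(j \right)} = \frac{1}{-32 + j}$
$\left(29628 - 9353\right) + \left(w{\left(19 \right)} + 7607\right) = \left(29628 - 9353\right) + \left(\frac{1}{-32 + 19} + 7607\right) = 20275 + \left(\frac{1}{-13} + 7607\right) = 20275 + \left(- \frac{1}{13} + 7607\right) = 20275 + \frac{98890}{13} = \frac{362465}{13}$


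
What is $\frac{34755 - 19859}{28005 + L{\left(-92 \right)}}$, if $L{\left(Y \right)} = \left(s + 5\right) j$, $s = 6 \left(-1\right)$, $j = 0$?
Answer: $\frac{14896}{28005} \approx 0.53191$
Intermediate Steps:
$s = -6$
$L{\left(Y \right)} = 0$ ($L{\left(Y \right)} = \left(-6 + 5\right) 0 = \left(-1\right) 0 = 0$)
$\frac{34755 - 19859}{28005 + L{\left(-92 \right)}} = \frac{34755 - 19859}{28005 + 0} = \frac{14896}{28005}$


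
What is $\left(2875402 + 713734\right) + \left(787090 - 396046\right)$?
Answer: $3980180$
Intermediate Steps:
$\left(2875402 + 713734\right) + \left(787090 - 396046\right) = 3589136 + 391044 = 3980180$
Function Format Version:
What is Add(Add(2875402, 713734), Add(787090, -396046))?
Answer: 3980180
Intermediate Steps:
Add(Add(2875402, 713734), Add(787090, -396046)) = Add(3589136, 391044) = 3980180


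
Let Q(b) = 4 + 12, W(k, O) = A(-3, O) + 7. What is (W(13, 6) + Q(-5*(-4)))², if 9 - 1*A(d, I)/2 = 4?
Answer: 1089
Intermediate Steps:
A(d, I) = 10 (A(d, I) = 18 - 2*4 = 18 - 8 = 10)
W(k, O) = 17 (W(k, O) = 10 + 7 = 17)
Q(b) = 16
(W(13, 6) + Q(-5*(-4)))² = (17 + 16)² = 33² = 1089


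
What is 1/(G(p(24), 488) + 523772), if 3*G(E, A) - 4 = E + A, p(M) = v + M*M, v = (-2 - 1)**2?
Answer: 1/524131 ≈ 1.9079e-6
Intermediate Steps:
v = 9 (v = (-3)**2 = 9)
p(M) = 9 + M**2 (p(M) = 9 + M*M = 9 + M**2)
G(E, A) = 4/3 + A/3 + E/3 (G(E, A) = 4/3 + (E + A)/3 = 4/3 + (A + E)/3 = 4/3 + (A/3 + E/3) = 4/3 + A/3 + E/3)
1/(G(p(24), 488) + 523772) = 1/((4/3 + (1/3)*488 + (9 + 24**2)/3) + 523772) = 1/((4/3 + 488/3 + (9 + 576)/3) + 523772) = 1/((4/3 + 488/3 + (1/3)*585) + 523772) = 1/((4/3 + 488/3 + 195) + 523772) = 1/(359 + 523772) = 1/524131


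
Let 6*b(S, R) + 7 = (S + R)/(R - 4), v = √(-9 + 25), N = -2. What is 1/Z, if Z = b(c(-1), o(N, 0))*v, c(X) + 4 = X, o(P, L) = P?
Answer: -9/35 ≈ -0.25714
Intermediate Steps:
c(X) = -4 + X
v = 4 (v = √16 = 4)
b(S, R) = -7/6 + (R + S)/(6*(-4 + R)) (b(S, R) = -7/6 + ((S + R)/(R - 4))/6 = -7/6 + ((R + S)/(-4 + R))/6 = -7/6 + (R + S)/(6*(-4 + R)))
Z = -35/9 (Z = ((28 + (-4 - 1) - 6*(-2))/(6*(-4 - 2)))*4 = ((⅙)*(28 - 5 + 12)/(-6))*4 = ((⅙)*(-⅙)*35)*4 = -35/36*4 = -35/9 ≈ -3.8889)
1/Z = 1/(-35/9) = -9/35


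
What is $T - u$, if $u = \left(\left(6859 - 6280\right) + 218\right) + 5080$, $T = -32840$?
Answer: $-38717$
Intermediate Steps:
$u = 5877$ ($u = \left(\left(6859 - 6280\right) + 218\right) + 5080 = \left(579 + 218\right) + 5080 = 797 + 5080 = 5877$)
$T - u = -32840 - 5877 = -38717$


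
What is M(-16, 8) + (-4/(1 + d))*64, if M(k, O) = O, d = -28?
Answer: 472/27 ≈ 17.481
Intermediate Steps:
M(-16, 8) + (-4/(1 + d))*64 = 8 + (-4/(1 - 28))*64 = 8 + (-4/(-27))*64 = 8 - 1/27*(-4)*64 = 8 + (4/27)*64 = 8 + 256/27 = 472/27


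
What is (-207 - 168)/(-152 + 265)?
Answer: -375/113 ≈ -3.3186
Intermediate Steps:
(-207 - 168)/(-152 + 265) = -375/113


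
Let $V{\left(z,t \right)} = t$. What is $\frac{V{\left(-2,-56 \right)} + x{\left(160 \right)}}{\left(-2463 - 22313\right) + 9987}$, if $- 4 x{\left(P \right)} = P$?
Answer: $\frac{96}{14789} \approx 0.0064913$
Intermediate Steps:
$x{\left(P \right)} = - \frac{P}{4}$
$\frac{V{\left(-2,-56 \right)} + x{\left(160 \right)}}{\left(-2463 - 22313\right) + 9987} = \frac{-56 - 40}{\left(-2463 - 22313\right) + 9987} = - \frac{96}{-24776 + 9987} = - \frac{96}{-14789} = \left(-96\right) \left(- \frac{1}{14789}\right) = \frac{96}{14789}$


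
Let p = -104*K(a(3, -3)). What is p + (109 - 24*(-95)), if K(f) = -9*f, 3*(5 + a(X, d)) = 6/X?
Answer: -1667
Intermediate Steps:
a(X, d) = -5 + 2/X (a(X, d) = -5 + (6/X)/3 = -5 + 2/X)
p = -4056 (p = -(-936)*(-5 + 2/3) = -(-936)*(-5 + 2*(⅓)) = -(-936)*(-5 + ⅔) = -(-936)*(-13)/3 = -104*39 = -4056)
p + (109 - 24*(-95)) = -4056 + (109 - 24*(-95)) = -4056 + (109 + 2280) = -4056 + 2389 = -1667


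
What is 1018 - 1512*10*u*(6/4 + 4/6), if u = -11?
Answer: 361378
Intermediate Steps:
1018 - 1512*10*u*(6/4 + 4/6) = 1018 - 1512*10*(-11)*(6/4 + 4/6) = 1018 - (-166320)*(6*(¼) + 4*(⅙)) = 1018 - (-166320)*(3/2 + ⅔) = 1018 - (-166320)*13/6 = 1018 - 1512*(-715/3) = 1018 + 360360 = 361378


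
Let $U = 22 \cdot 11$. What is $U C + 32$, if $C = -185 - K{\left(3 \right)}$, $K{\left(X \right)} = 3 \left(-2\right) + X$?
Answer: $-44012$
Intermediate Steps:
$K{\left(X \right)} = -6 + X$
$U = 242$
$C = -182$ ($C = -185 - \left(-6 + 3\right) = -185 - -3 = -185 + 3 = -182$)
$U C + 32 = 242 \left(-182\right) + 32 = -44044 + 32 = -44012$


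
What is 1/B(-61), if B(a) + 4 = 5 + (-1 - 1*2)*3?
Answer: -1/8 ≈ -0.12500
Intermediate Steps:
B(a) = -8 (B(a) = -4 + (5 + (-1 - 1*2)*3) = -4 + (5 + (-1 - 2)*3) = -4 + (5 - 3*3) = -4 + (5 - 9) = -4 - 4 = -8)
1/B(-61) = 1/(-8) = -1/8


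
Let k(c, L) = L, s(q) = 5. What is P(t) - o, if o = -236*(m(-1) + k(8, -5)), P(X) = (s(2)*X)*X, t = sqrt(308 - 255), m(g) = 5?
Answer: 265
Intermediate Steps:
t = sqrt(53) ≈ 7.2801
P(X) = 5*X**2 (P(X) = (5*X)*X = 5*X**2)
o = 0 (o = -236*(5 - 5) = -236*0 = 0)
P(t) - o = 5*(sqrt(53))**2 - 1*0 = 5*53 + 0 = 265 + 0 = 265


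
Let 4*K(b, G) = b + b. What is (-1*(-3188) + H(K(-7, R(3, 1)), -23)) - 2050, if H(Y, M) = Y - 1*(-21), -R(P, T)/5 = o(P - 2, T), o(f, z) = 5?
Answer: 2311/2 ≈ 1155.5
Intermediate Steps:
R(P, T) = -25 (R(P, T) = -5*5 = -25)
K(b, G) = b/2 (K(b, G) = (b + b)/4 = (2*b)/4 = b/2)
H(Y, M) = 21 + Y (H(Y, M) = Y + 21 = 21 + Y)
(-1*(-3188) + H(K(-7, R(3, 1)), -23)) - 2050 = (-1*(-3188) + (21 + (½)*(-7))) - 2050 = (3188 + (21 - 7/2)) - 2050 = (3188 + 35/2) - 2050 = 6411/2 - 2050 = 2311/2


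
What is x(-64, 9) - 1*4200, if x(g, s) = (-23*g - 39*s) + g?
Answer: -3143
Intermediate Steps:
x(g, s) = -39*s - 22*g (x(g, s) = (-39*s - 23*g) + g = -39*s - 22*g)
x(-64, 9) - 1*4200 = (-39*9 - 22*(-64)) - 1*4200 = (-351 + 1408) - 4200 = 1057 - 4200 = -3143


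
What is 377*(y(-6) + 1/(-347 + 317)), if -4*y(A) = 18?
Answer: -25636/15 ≈ -1709.1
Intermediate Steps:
y(A) = -9/2 (y(A) = -¼*18 = -9/2)
377*(y(-6) + 1/(-347 + 317)) = 377*(-9/2 + 1/(-347 + 317)) = 377*(-9/2 + 1/(-30)) = 377*(-9/2 - 1/30) = 377*(-68/15) = -25636/15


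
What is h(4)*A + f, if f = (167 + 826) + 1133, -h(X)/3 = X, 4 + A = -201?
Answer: 4586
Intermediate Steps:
A = -205 (A = -4 - 201 = -205)
h(X) = -3*X
f = 2126 (f = 993 + 1133 = 2126)
h(4)*A + f = -3*4*(-205) + 2126 = -12*(-205) + 2126 = 2460 + 2126 = 4586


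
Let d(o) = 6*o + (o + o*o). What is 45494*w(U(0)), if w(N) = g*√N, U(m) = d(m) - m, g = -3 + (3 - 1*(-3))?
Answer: 0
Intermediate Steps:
d(o) = o² + 7*o (d(o) = 6*o + (o + o²) = o² + 7*o)
g = 3 (g = -3 + (3 + 3) = -3 + 6 = 3)
U(m) = -m + m*(7 + m) (U(m) = m*(7 + m) - m = -m + m*(7 + m))
w(N) = 3*√N
45494*w(U(0)) = 45494*(3*√(0*(6 + 0))) = 45494*(3*√(0*6)) = 45494*(3*√0) = 45494*(3*0) = 45494*0 = 0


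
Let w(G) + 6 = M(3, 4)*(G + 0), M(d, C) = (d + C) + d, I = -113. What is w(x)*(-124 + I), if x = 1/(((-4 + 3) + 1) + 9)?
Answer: 3476/3 ≈ 1158.7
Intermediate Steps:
M(d, C) = C + 2*d (M(d, C) = (C + d) + d = C + 2*d)
x = 1/9 (x = 1/((-1 + 1) + 9) = 1/(0 + 9) = 1/9 ≈ 0.11111)
w(G) = -6 + 10*G (w(G) = -6 + (4 + 2*3)*(G + 0) = -6 + (4 + 6)*G = -6 + 10*G)
w(x)*(-124 + I) = (-6 + 10*(1/9))*(-124 - 113) = (-6 + 10/9)*(-237) = -44/9*(-237) = 3476/3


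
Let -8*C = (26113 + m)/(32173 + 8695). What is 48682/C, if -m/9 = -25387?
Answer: -3979071952/63649 ≈ -62516.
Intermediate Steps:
m = 228483 (m = -9*(-25387) = 228483)
C = -63649/81736 (C = -(26113 + 228483)/(8*(32173 + 8695)) = -63649/(2*40868) = -1/8*63649/10217 = -63649/81736 ≈ -0.77871)
48682/C = 48682/(-63649/81736) = 48682*(-81736/63649) = -3979071952/63649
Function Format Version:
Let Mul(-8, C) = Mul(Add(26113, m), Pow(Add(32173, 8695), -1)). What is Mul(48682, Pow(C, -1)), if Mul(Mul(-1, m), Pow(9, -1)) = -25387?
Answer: Rational(-3979071952, 63649) ≈ -62516.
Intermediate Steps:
m = 228483 (m = Mul(-9, -25387) = 228483)
C = Rational(-63649, 81736) (C = Mul(Rational(-1, 8), Mul(Add(26113, 228483), Pow(Add(32173, 8695), -1))) = Mul(Rational(-1, 8), Mul(254596, Pow(40868, -1))) = Mul(Rational(-1, 8), Mul(254596, Rational(1, 40868))) = Mul(Rational(-1, 8), Rational(63649, 10217)) = Rational(-63649, 81736) ≈ -0.77871)
Mul(48682, Pow(C, -1)) = Mul(48682, Pow(Rational(-63649, 81736), -1)) = Mul(48682, Rational(-81736, 63649)) = Rational(-3979071952, 63649)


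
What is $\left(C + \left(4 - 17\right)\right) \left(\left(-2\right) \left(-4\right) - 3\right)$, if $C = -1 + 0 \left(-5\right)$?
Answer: $-70$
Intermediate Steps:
$C = -1$ ($C = -1 + 0 = -1$)
$\left(C + \left(4 - 17\right)\right) \left(\left(-2\right) \left(-4\right) - 3\right) = \left(-1 + \left(4 - 17\right)\right) \left(\left(-2\right) \left(-4\right) - 3\right) = \left(-1 - 13\right) \left(8 - 3\right) = \left(-14\right) 5 = -70$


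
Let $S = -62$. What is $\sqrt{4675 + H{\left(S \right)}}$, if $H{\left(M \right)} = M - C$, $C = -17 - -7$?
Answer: $\sqrt{4623} \approx 67.993$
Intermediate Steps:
$C = -10$ ($C = -17 + 7 = -10$)
$H{\left(M \right)} = 10 + M$ ($H{\left(M \right)} = M - -10 = M + 10 = 10 + M$)
$\sqrt{4675 + H{\left(S \right)}} = \sqrt{4675 + \left(10 - 62\right)} = \sqrt{4675 - 52} = \sqrt{4623}$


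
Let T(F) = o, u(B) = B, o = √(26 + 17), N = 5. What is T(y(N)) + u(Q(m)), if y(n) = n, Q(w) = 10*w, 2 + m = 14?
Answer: 120 + √43 ≈ 126.56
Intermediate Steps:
m = 12 (m = -2 + 14 = 12)
o = √43 ≈ 6.5574
T(F) = √43
T(y(N)) + u(Q(m)) = √43 + 10*12 = √43 + 120 = 120 + √43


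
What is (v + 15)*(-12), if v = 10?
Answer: -300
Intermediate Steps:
(v + 15)*(-12) = (10 + 15)*(-12) = 25*(-12) = -300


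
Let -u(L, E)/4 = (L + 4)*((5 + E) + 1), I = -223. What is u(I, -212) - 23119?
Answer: -203575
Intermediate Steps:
u(L, E) = -4*(4 + L)*(6 + E) (u(L, E) = -4*(L + 4)*((5 + E) + 1) = -4*(4 + L)*(6 + E))
u(I, -212) - 23119 = (-96 - 24*(-223) - 16*(-212) - 4*(-212)*(-223)) - 23119 = (-96 + 5352 + 3392 - 189104) - 23119 = -180456 - 23119 = -203575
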